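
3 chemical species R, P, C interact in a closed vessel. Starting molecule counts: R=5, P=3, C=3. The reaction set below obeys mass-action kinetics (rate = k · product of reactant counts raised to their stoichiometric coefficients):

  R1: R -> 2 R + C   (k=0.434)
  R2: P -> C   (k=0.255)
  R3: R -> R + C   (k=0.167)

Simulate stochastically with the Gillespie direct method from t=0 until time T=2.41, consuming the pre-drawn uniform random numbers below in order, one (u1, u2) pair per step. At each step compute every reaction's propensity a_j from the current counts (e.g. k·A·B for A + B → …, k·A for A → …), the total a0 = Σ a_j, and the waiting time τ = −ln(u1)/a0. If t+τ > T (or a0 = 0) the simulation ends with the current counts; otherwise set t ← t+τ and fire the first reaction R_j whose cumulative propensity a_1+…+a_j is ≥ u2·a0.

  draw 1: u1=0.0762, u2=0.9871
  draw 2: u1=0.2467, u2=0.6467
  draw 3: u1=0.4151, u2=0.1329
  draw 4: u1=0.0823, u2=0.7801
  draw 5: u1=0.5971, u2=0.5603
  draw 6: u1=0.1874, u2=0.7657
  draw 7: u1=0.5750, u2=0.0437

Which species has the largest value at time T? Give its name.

t=0.000: R=5 P=3 C=3
Draw 1: a1=2.170, a2=0.765, a3=0.835, a0=3.770; τ=−ln(0.0762)/3.770=0.683 → t=0.683; u2·a0=0.9871·3.770=3.721; a1+a2=2.935 < 3.721 ≤ a1+…+a3=3.770 → R3 fires; R=5 P=3 C=4
Draw 2: a1=2.170, a2=0.765, a3=0.835, a0=3.770; τ=−ln(0.2467)/3.770=0.371 → t=1.054; u2·a0=0.6467·3.770=2.438; a1=2.170 < 2.438 ≤ a1+a2=2.935 → R2 fires; R=5 P=2 C=5
Draw 3: a1=2.170, a2=0.510, a3=0.835, a0=3.515; τ=−ln(0.4151)/3.515=0.250 → t=1.304; u2·a0=0.1329·3.515=0.467 ≤ a1=2.170 → R1 fires; R=6 P=2 C=6
Draw 4: a1=2.604, a2=0.510, a3=1.002, a0=4.116; τ=−ln(0.0823)/4.116=0.607 → t=1.911; u2·a0=0.7801·4.116=3.211; a1+a2=3.114 < 3.211 ≤ a1+…+a3=4.116 → R3 fires; R=6 P=2 C=7
Draw 5: a1=2.604, a2=0.510, a3=1.002, a0=4.116; τ=−ln(0.5971)/4.116=0.125 → t=2.036; u2·a0=0.5603·4.116=2.306 ≤ a1=2.604 → R1 fires; R=7 P=2 C=8
Draw 6: a1=3.038, a2=0.510, a3=1.169, a0=4.717; τ=−ln(0.1874)/4.717=0.355 → t=2.391; u2·a0=0.7657·4.717=3.612; a1+a2=3.548 < 3.612 ≤ a1+…+a3=4.717 → R3 fires; R=7 P=2 C=9
Draw 7: a1=3.038, a2=0.510, a3=1.169, a0=4.717; τ=−ln(0.5750)/4.717=0.117 → t=2.509 > T=2.41: stop.
At T=2.41: R=7 P=2 C=9; the largest is C.

Dominant species at T: C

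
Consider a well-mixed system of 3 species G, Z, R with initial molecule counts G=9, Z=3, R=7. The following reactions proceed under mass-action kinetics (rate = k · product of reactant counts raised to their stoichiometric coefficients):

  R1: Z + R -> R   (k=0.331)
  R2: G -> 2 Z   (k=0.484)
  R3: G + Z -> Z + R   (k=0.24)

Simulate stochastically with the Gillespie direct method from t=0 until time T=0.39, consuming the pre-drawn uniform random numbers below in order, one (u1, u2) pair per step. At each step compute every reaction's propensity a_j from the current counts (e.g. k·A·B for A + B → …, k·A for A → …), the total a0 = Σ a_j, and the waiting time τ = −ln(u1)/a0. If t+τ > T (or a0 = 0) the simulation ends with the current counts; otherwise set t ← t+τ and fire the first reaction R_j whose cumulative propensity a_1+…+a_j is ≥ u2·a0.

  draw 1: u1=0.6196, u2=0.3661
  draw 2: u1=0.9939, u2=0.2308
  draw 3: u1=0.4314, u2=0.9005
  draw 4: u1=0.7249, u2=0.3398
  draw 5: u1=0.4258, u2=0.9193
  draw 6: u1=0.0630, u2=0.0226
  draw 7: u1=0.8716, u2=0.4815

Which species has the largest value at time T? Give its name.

t=0.000: G=9 Z=3 R=7
Draw 1: a1=6.951, a2=4.356, a3=6.480, a0=17.787; τ=−ln(0.6196)/17.787=0.027 → t=0.027; u2·a0=0.3661·17.787=6.512 ≤ a1=6.951 → R1 fires; G=9 Z=2 R=7
Draw 2: a1=4.634, a2=4.356, a3=4.320, a0=13.310; τ=−ln(0.9939)/13.310=0.000 → t=0.027; u2·a0=0.2308·13.310=3.072 ≤ a1=4.634 → R1 fires; G=9 Z=1 R=7
Draw 3: a1=2.317, a2=4.356, a3=2.160, a0=8.833; τ=−ln(0.4314)/8.833=0.095 → t=0.123; u2·a0=0.9005·8.833=7.954; a1+a2=6.673 < 7.954 ≤ a1+…+a3=8.833 → R3 fires; G=8 Z=1 R=8
Draw 4: a1=2.648, a2=3.872, a3=1.920, a0=8.440; τ=−ln(0.7249)/8.440=0.038 → t=0.161; u2·a0=0.3398·8.440=2.868; a1=2.648 < 2.868 ≤ a1+a2=6.520 → R2 fires; G=7 Z=3 R=8
Draw 5: a1=7.944, a2=3.388, a3=5.040, a0=16.372; τ=−ln(0.4258)/16.372=0.052 → t=0.213; u2·a0=0.9193·16.372=15.051; a1+a2=11.332 < 15.051 ≤ a1+…+a3=16.372 → R3 fires; G=6 Z=3 R=9
Draw 6: a1=8.937, a2=2.904, a3=4.320, a0=16.161; τ=−ln(0.0630)/16.161=0.171 → t=0.384; u2·a0=0.0226·16.161=0.365 ≤ a1=8.937 → R1 fires; G=6 Z=2 R=9
Draw 7: a1=5.958, a2=2.904, a3=2.880, a0=11.742; τ=−ln(0.8716)/11.742=0.012 → t=0.396 > T=0.39: stop.
At T=0.39: G=6 Z=2 R=9; the largest is R.

Dominant species at T: R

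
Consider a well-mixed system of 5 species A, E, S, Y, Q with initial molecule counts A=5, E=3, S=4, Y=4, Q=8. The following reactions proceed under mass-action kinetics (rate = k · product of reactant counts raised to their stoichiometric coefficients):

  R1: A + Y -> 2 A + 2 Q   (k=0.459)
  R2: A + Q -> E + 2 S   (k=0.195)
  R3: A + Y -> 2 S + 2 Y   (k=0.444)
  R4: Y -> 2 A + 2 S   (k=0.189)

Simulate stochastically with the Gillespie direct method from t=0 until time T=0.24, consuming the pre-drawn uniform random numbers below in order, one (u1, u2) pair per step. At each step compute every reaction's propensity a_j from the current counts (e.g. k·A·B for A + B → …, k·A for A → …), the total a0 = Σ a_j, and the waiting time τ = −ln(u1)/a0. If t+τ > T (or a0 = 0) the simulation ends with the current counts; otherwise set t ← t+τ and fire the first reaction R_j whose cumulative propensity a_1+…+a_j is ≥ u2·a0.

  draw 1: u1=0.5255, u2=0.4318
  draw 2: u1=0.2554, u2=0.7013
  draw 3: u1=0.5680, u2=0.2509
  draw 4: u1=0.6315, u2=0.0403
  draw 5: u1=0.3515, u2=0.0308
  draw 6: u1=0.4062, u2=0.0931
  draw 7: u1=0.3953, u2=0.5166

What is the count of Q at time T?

t=0.000: A=5 E=3 S=4 Y=4 Q=8
Draw 1: a1=9.180, a2=7.800, a3=8.880, a4=0.756, a0=26.616; τ=−ln(0.5255)/26.616=0.024 → t=0.024; u2·a0=0.4318·26.616=11.493; a1=9.180 < 11.493 ≤ a1+a2=16.980 → R2 fires; A=4 E=4 S=6 Y=4 Q=7
Draw 2: a1=7.344, a2=5.460, a3=7.104, a4=0.756, a0=20.664; τ=−ln(0.2554)/20.664=0.066 → t=0.090; u2·a0=0.7013·20.664=14.492; a1+a2=12.804 < 14.492 ≤ a1+…+a3=19.908 → R3 fires; A=3 E=4 S=8 Y=5 Q=7
Draw 3: a1=6.885, a2=4.095, a3=6.660, a4=0.945, a0=18.585; τ=−ln(0.5680)/18.585=0.030 → t=0.121; u2·a0=0.2509·18.585=4.663 ≤ a1=6.885 → R1 fires; A=4 E=4 S=8 Y=4 Q=9
Draw 4: a1=7.344, a2=7.020, a3=7.104, a4=0.756, a0=22.224; τ=−ln(0.6315)/22.224=0.021 → t=0.141; u2·a0=0.0403·22.224=0.896 ≤ a1=7.344 → R1 fires; A=5 E=4 S=8 Y=3 Q=11
Draw 5: a1=6.885, a2=10.725, a3=6.660, a4=0.567, a0=24.837; τ=−ln(0.3515)/24.837=0.042 → t=0.183; u2·a0=0.0308·24.837=0.765 ≤ a1=6.885 → R1 fires; A=6 E=4 S=8 Y=2 Q=13
Draw 6: a1=5.508, a2=15.210, a3=5.328, a4=0.378, a0=26.424; τ=−ln(0.4062)/26.424=0.034 → t=0.218; u2·a0=0.0931·26.424=2.460 ≤ a1=5.508 → R1 fires; A=7 E=4 S=8 Y=1 Q=15
Draw 7: a1=3.213, a2=20.475, a3=3.108, a4=0.189, a0=26.985; τ=−ln(0.3953)/26.985=0.034 → t=0.252 > T=0.24: stop.
Read off Q at T=0.24: 15

Q at T = 15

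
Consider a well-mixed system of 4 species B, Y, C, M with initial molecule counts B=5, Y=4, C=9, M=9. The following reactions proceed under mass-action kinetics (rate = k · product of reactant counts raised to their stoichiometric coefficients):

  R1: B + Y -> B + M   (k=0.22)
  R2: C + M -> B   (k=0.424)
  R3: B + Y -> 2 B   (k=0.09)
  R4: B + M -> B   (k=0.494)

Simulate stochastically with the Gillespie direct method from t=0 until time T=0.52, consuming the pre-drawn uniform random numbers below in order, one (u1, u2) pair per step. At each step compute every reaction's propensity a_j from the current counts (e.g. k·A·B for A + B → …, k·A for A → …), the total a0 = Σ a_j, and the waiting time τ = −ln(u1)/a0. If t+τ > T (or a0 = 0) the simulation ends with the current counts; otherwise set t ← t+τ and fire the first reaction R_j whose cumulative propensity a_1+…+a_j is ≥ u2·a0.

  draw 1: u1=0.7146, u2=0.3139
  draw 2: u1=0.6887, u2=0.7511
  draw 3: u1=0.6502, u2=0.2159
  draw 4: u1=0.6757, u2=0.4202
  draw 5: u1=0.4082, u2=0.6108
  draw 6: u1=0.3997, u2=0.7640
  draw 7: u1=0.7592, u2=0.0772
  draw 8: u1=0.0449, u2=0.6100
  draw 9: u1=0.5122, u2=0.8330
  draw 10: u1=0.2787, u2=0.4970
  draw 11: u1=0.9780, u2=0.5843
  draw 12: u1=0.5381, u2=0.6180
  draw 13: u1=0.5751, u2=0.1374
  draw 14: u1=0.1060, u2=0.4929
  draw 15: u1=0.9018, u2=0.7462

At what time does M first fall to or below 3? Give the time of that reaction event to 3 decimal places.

Threshold first reached at t = 0.075

t=0.000: B=5 Y=4 C=9 M=9
Draw 1: a1=4.400, a2=34.344, a3=1.800, a4=22.230, a0=62.774; τ=−ln(0.7146)/62.774=0.005 → t=0.005; u2·a0=0.3139·62.774=19.705; a1=4.400 < 19.705 ≤ a1+a2=38.744 → R2 fires; B=6 Y=4 C=8 M=8
Draw 2: a1=5.280, a2=27.136, a3=2.160, a4=23.712, a0=58.288; τ=−ln(0.6887)/58.288=0.006 → t=0.012; u2·a0=0.7511·58.288=43.780; a1+…+a3=34.576 < 43.780 ≤ a1+…+a4=58.288 → R4 fires; B=6 Y=4 C=8 M=7
Draw 3: a1=5.280, a2=23.744, a3=2.160, a4=20.748, a0=51.932; τ=−ln(0.6502)/51.932=0.008 → t=0.020; u2·a0=0.2159·51.932=11.212; a1=5.280 < 11.212 ≤ a1+a2=29.024 → R2 fires; B=7 Y=4 C=7 M=6
Draw 4: a1=6.160, a2=17.808, a3=2.520, a4=20.748, a0=47.236; τ=−ln(0.6757)/47.236=0.008 → t=0.028; u2·a0=0.4202·47.236=19.849; a1=6.160 < 19.849 ≤ a1+a2=23.968 → R2 fires; B=8 Y=4 C=6 M=5
Draw 5: a1=7.040, a2=12.720, a3=2.880, a4=19.760, a0=42.400; τ=−ln(0.4082)/42.400=0.021 → t=0.049; u2·a0=0.6108·42.400=25.898; a1+…+a3=22.640 < 25.898 ≤ a1+…+a4=42.400 → R4 fires; B=8 Y=4 C=6 M=4
Draw 6: a1=7.040, a2=10.176, a3=2.880, a4=15.808, a0=35.904; τ=−ln(0.3997)/35.904=0.026 → t=0.075; u2·a0=0.7640·35.904=27.431; a1+…+a3=20.096 < 27.431 ≤ a1+…+a4=35.904 → R4 fires; B=8 Y=4 C=6 M=3
Draw 7: a1=7.040, a2=7.632, a3=2.880, a4=11.856, a0=29.408; τ=−ln(0.7592)/29.408=0.009 → t=0.084; u2·a0=0.0772·29.408=2.270 ≤ a1=7.040 → R1 fires; B=8 Y=3 C=6 M=4
Draw 8: a1=5.280, a2=10.176, a3=2.160, a4=15.808, a0=33.424; τ=−ln(0.0449)/33.424=0.093 → t=0.177; u2·a0=0.6100·33.424=20.389; a1+…+a3=17.616 < 20.389 ≤ a1+…+a4=33.424 → R4 fires; B=8 Y=3 C=6 M=3
Draw 9: a1=5.280, a2=7.632, a3=2.160, a4=11.856, a0=26.928; τ=−ln(0.5122)/26.928=0.025 → t=0.202; u2·a0=0.8330·26.928=22.431; a1+…+a3=15.072 < 22.431 ≤ a1+…+a4=26.928 → R4 fires; B=8 Y=3 C=6 M=2
Draw 10: a1=5.280, a2=5.088, a3=2.160, a4=7.904, a0=20.432; τ=−ln(0.2787)/20.432=0.063 → t=0.265; u2·a0=0.4970·20.432=10.155; a1=5.280 < 10.155 ≤ a1+a2=10.368 → R2 fires; B=9 Y=3 C=5 M=1
Draw 11: a1=5.940, a2=2.120, a3=2.430, a4=4.446, a0=14.936; τ=−ln(0.9780)/14.936=0.001 → t=0.266; u2·a0=0.5843·14.936=8.727; a1+a2=8.060 < 8.727 ≤ a1+…+a3=10.490 → R3 fires; B=10 Y=2 C=5 M=1
Draw 12: a1=4.400, a2=2.120, a3=1.800, a4=4.940, a0=13.260; τ=−ln(0.5381)/13.260=0.047 → t=0.313; u2·a0=0.6180·13.260=8.195; a1+a2=6.520 < 8.195 ≤ a1+…+a3=8.320 → R3 fires; B=11 Y=1 C=5 M=1
Draw 13: a1=2.420, a2=2.120, a3=0.990, a4=5.434, a0=10.964; τ=−ln(0.5751)/10.964=0.050 → t=0.363; u2·a0=0.1374·10.964=1.506 ≤ a1=2.420 → R1 fires; B=11 Y=0 C=5 M=2
Draw 14: a1=0.000, a2=4.240, a3=0.000, a4=10.868, a0=15.108; τ=−ln(0.1060)/15.108=0.149 → t=0.512; u2·a0=0.4929·15.108=7.447; a1+…+a3=4.240 < 7.447 ≤ a1+…+a4=15.108 → R4 fires; B=11 Y=0 C=5 M=1
Draw 15: a1=0.000, a2=2.120, a3=0.000, a4=5.434, a0=7.554; τ=−ln(0.9018)/7.554=0.014 → t=0.526 > T=0.52: stop.
M first becomes ≤ 3 when it reaches 3 at the event at t=0.075.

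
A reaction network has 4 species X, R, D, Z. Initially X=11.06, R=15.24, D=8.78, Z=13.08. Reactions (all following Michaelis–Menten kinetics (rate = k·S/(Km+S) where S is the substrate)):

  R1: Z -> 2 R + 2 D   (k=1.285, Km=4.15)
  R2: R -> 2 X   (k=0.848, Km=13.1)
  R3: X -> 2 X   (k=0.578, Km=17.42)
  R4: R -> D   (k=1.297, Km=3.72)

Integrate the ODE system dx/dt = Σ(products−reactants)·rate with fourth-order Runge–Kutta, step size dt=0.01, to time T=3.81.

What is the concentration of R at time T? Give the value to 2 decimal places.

R at T = 16.60

RK4 with dt=0.01: 381 steps to T=3.81. Trajectory (selected grid times):
t=0.00: X=11.06 R=15.24 D=8.78 Z=13.08
t=0.42: X=11.54 R=15.43 D=10.03 Z=12.67
t=0.85: X=12.04 R=15.61 D=11.31 Z=12.26
t=1.27: X=12.52 R=15.78 D=12.56 Z=11.86
t=1.69: X=13.02 R=15.94 D=13.79 Z=11.46
t=2.12: X=13.53 R=16.09 D=15.05 Z=11.05
t=2.54: X=14.03 R=16.23 D=16.28 Z=10.66
t=2.96: X=14.53 R=16.36 D=17.49 Z=10.28
t=3.39: X=15.05 R=16.49 D=18.73 Z=9.89
t=3.81: X=15.56 R=16.60 D=19.93 Z=9.51
Read off R at T=3.81: 16.60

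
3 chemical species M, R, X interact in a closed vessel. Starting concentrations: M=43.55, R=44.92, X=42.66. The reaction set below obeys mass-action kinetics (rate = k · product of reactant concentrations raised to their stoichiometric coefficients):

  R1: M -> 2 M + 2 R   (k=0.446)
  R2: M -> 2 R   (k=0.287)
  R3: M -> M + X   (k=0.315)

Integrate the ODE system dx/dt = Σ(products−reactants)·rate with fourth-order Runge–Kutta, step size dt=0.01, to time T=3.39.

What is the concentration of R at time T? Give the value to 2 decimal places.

R at T = 331.74

RK4 with dt=0.01: 339 steps to T=3.39. Trajectory (selected grid times):
t=0.00: M=43.55 R=44.92 X=42.66
t=0.38: M=46.26 R=69.93 X=48.03
t=0.75: M=49.07 R=95.78 X=53.59
t=1.13: M=52.12 R=123.95 X=59.64
t=1.51: M=55.37 R=153.88 X=66.07
t=1.88: M=58.72 R=184.82 X=72.72
t=2.26: M=62.38 R=218.54 X=79.97
t=2.64: M=66.27 R=254.36 X=87.66
t=3.01: M=70.28 R=291.38 X=95.62
t=3.39: M=74.66 R=331.74 X=104.29
Read off R at T=3.39: 331.74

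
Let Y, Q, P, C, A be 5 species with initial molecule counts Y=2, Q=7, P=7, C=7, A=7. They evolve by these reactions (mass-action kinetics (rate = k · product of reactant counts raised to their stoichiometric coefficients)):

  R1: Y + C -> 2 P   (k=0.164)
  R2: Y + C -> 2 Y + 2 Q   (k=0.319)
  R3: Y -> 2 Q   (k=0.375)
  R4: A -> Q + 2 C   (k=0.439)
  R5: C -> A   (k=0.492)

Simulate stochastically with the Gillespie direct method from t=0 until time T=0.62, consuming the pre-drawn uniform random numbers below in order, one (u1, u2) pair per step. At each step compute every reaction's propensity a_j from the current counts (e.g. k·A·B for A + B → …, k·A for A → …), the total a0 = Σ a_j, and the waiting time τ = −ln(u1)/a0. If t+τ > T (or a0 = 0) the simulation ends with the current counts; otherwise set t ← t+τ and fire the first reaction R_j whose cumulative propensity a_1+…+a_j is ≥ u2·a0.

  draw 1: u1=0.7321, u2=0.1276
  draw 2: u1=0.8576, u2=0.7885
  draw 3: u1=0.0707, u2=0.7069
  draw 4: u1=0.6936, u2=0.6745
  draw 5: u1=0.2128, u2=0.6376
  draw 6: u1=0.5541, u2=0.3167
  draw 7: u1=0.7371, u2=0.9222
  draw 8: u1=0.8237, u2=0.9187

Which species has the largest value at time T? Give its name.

Dominant species at T: Q

t=0.000: Y=2 Q=7 P=7 C=7 A=7
Draw 1: a1=2.296, a2=4.466, a3=0.750, a4=3.073, a5=3.444, a0=14.029; τ=−ln(0.7321)/14.029=0.022 → t=0.022; u2·a0=0.1276·14.029=1.790 ≤ a1=2.296 → R1 fires; Y=1 Q=7 P=9 C=6 A=7
Draw 2: a1=0.984, a2=1.914, a3=0.375, a4=3.073, a5=2.952, a0=9.298; τ=−ln(0.8576)/9.298=0.017 → t=0.039; u2·a0=0.7885·9.298=7.331; a1+…+a4=6.346 < 7.331 ≤ a1+…+a5=9.298 → R5 fires; Y=1 Q=7 P=9 C=5 A=8
Draw 3: a1=0.820, a2=1.595, a3=0.375, a4=3.512, a5=2.460, a0=8.762; τ=−ln(0.0707)/8.762=0.302 → t=0.341; u2·a0=0.7069·8.762=6.194; a1+…+a3=2.790 < 6.194 ≤ a1+…+a4=6.302 → R4 fires; Y=1 Q=8 P=9 C=7 A=7
Draw 4: a1=1.148, a2=2.233, a3=0.375, a4=3.073, a5=3.444, a0=10.273; τ=−ln(0.6936)/10.273=0.036 → t=0.377; u2·a0=0.6745·10.273=6.929; a1+…+a4=6.829 < 6.929 ≤ a1+…+a5=10.273 → R5 fires; Y=1 Q=8 P=9 C=6 A=8
Draw 5: a1=0.984, a2=1.914, a3=0.375, a4=3.512, a5=2.952, a0=9.737; τ=−ln(0.2128)/9.737=0.159 → t=0.536; u2·a0=0.6376·9.737=6.208; a1+…+a3=3.273 < 6.208 ≤ a1+…+a4=6.785 → R4 fires; Y=1 Q=9 P=9 C=8 A=7
Draw 6: a1=1.312, a2=2.552, a3=0.375, a4=3.073, a5=3.936, a0=11.248; τ=−ln(0.5541)/11.248=0.052 → t=0.588; u2·a0=0.3167·11.248=3.562; a1=1.312 < 3.562 ≤ a1+a2=3.864 → R2 fires; Y=2 Q=11 P=9 C=7 A=7
Draw 7: a1=2.296, a2=4.466, a3=0.750, a4=3.073, a5=3.444, a0=14.029; τ=−ln(0.7371)/14.029=0.022 → t=0.610; u2·a0=0.9222·14.029=12.938; a1+…+a4=10.585 < 12.938 ≤ a1+…+a5=14.029 → R5 fires; Y=2 Q=11 P=9 C=6 A=8
Draw 8: a1=1.968, a2=3.828, a3=0.750, a4=3.512, a5=2.952, a0=13.010; τ=−ln(0.8237)/13.010=0.015 → t=0.625 > T=0.62: stop.
At T=0.62: Y=2 Q=11 P=9 C=6 A=8; the largest is Q.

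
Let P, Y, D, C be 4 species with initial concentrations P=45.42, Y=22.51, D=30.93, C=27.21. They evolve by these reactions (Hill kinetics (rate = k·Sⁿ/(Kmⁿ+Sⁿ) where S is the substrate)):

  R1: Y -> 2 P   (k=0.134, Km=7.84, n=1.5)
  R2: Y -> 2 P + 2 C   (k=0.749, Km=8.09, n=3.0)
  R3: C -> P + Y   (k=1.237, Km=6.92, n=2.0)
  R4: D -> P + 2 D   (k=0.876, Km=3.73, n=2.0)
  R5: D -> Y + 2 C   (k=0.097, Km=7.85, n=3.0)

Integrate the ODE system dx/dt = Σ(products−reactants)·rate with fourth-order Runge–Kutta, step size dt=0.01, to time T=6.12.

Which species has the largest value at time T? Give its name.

Dominant species at T: P

RK4 with dt=0.01: 612 steps to T=6.12. Trajectory (selected grid times):
t=0.00: P=45.42 Y=22.51 D=30.93 C=27.21
t=0.68: P=47.92 Y=22.80 D=31.45 C=27.52
t=1.36: P=50.43 Y=23.10 D=31.97 C=27.84
t=2.04: P=52.94 Y=23.39 D=32.50 C=28.15
t=2.72: P=55.45 Y=23.68 D=33.02 C=28.47
t=3.40: P=57.97 Y=23.97 D=33.54 C=28.78
t=4.08: P=60.49 Y=24.27 D=34.07 C=29.10
t=4.76: P=63.01 Y=24.56 D=34.59 C=29.42
t=5.44: P=65.54 Y=24.85 D=35.11 C=29.73
t=6.12: P=68.07 Y=25.15 D=35.64 C=30.05
At T=6.12: P=68.07 Y=25.15 D=35.64 C=30.05; the largest is P.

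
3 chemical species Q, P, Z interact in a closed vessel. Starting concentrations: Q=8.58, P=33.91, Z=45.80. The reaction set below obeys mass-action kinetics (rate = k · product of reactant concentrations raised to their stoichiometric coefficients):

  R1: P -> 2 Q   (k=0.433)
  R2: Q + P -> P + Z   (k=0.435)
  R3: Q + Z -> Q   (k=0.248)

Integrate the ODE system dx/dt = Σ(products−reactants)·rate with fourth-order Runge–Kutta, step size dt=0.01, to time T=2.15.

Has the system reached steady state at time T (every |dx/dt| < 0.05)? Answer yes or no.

Steady state at T: no

RK4 with dt=0.01: 215 steps to T=2.15. Trajectory (selected grid times):
t=0.00: Q=8.58 P=33.91 Z=45.80
t=0.24: Q=2.22 P=30.56 Z=48.10
t=0.48: Q=2.00 P=27.55 Z=48.42
t=0.72: Q=1.99 P=24.83 Z=48.13
t=0.96: Q=1.99 P=22.38 Z=47.37
t=1.19: Q=1.99 P=20.26 Z=46.29
t=1.43: Q=1.99 P=18.26 Z=44.89
t=1.67: Q=1.99 P=16.45 Z=43.27
t=1.91: Q=1.99 P=14.83 Z=41.49
t=2.15: Q=1.99 P=13.37 Z=39.61
Rates at T: R1=5.7877, R2=11.5755, R3=19.5583
dx/dt at T (Σ net stoichiometry × rate): Q=-0.0000, P=-5.7877, Z=-7.9828
Largest |dx/dt| is |-7.9828| (Z) ≥ 0.05 → not steady.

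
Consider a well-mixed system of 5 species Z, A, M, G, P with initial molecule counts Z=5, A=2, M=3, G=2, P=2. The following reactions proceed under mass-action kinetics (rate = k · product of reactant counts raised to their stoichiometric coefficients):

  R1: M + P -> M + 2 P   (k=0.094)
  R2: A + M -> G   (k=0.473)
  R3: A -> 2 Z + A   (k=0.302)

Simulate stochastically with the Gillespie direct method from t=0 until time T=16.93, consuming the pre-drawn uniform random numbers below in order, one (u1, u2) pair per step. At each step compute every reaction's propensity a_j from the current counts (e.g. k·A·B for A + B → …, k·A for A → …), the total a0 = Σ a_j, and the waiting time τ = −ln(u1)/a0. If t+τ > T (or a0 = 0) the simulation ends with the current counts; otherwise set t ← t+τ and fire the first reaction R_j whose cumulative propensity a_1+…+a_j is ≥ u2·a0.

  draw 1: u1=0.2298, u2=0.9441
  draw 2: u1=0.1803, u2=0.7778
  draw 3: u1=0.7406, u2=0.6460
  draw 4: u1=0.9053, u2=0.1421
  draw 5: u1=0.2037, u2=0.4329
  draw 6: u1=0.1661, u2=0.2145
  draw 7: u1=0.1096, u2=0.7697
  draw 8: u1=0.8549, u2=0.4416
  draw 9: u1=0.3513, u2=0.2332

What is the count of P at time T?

t=0.000: Z=5 A=2 M=3 G=2 P=2
Draw 1: a1=0.564, a2=2.838, a3=0.604, a0=4.006; τ=−ln(0.2298)/4.006=0.367 → t=0.367; u2·a0=0.9441·4.006=3.782; a1+a2=3.402 < 3.782 ≤ a1+…+a3=4.006 → R3 fires; Z=7 A=2 M=3 G=2 P=2
Draw 2: a1=0.564, a2=2.838, a3=0.604, a0=4.006; τ=−ln(0.1803)/4.006=0.428 → t=0.795; u2·a0=0.7778·4.006=3.116; a1=0.564 < 3.116 ≤ a1+a2=3.402 → R2 fires; Z=7 A=1 M=2 G=3 P=2
Draw 3: a1=0.376, a2=0.946, a3=0.302, a0=1.624; τ=−ln(0.7406)/1.624=0.185 → t=0.980; u2·a0=0.6460·1.624=1.049; a1=0.376 < 1.049 ≤ a1+a2=1.322 → R2 fires; Z=7 A=0 M=1 G=4 P=2
Draw 4: a1=0.188, a2=0.000, a3=0.000, a0=0.188; τ=−ln(0.9053)/0.188=0.529 → t=1.509; u2·a0=0.1421·0.188=0.027 ≤ a1=0.188 → R1 fires; Z=7 A=0 M=1 G=4 P=3
Draw 5: a1=0.282, a2=0.000, a3=0.000, a0=0.282; τ=−ln(0.2037)/0.282=5.642 → t=7.151; u2·a0=0.4329·0.282=0.122 ≤ a1=0.282 → R1 fires; Z=7 A=0 M=1 G=4 P=4
Draw 6: a1=0.376, a2=0.000, a3=0.000, a0=0.376; τ=−ln(0.1661)/0.376=4.774 → t=11.925; u2·a0=0.2145·0.376=0.081 ≤ a1=0.376 → R1 fires; Z=7 A=0 M=1 G=4 P=5
Draw 7: a1=0.470, a2=0.000, a3=0.000, a0=0.470; τ=−ln(0.1096)/0.470=4.704 → t=16.630; u2·a0=0.7697·0.470=0.362 ≤ a1=0.470 → R1 fires; Z=7 A=0 M=1 G=4 P=6
Draw 8: a1=0.564, a2=0.000, a3=0.000, a0=0.564; τ=−ln(0.8549)/0.564=0.278 → t=16.907; u2·a0=0.4416·0.564=0.249 ≤ a1=0.564 → R1 fires; Z=7 A=0 M=1 G=4 P=7
Draw 9: a1=0.658, a2=0.000, a3=0.000, a0=0.658; τ=−ln(0.3513)/0.658=1.590 → t=18.497 > T=16.93: stop.
Read off P at T=16.93: 7

P at T = 7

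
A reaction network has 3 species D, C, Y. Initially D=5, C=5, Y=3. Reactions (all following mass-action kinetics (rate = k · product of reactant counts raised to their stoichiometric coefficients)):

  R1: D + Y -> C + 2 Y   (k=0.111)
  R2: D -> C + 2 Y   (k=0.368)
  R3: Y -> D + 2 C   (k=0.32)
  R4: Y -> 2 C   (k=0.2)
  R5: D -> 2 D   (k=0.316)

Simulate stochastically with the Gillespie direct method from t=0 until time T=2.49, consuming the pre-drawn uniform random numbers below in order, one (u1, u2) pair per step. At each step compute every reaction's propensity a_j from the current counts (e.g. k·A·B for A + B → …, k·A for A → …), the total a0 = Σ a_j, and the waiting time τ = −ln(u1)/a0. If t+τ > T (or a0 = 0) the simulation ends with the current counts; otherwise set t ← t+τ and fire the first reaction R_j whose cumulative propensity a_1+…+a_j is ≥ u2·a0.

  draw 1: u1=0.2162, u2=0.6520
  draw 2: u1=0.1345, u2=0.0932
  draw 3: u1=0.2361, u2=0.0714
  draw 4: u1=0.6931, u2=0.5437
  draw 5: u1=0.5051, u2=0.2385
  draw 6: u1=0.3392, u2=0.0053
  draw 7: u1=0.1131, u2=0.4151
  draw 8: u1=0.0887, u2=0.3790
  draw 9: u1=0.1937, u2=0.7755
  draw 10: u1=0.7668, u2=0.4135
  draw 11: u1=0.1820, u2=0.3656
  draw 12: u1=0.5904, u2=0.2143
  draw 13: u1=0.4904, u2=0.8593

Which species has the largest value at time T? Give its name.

t=0.000: D=5 C=5 Y=3
Draw 1: a1=1.665, a2=1.840, a3=0.960, a4=0.600, a5=1.580, a0=6.645; τ=−ln(0.2162)/6.645=0.230 → t=0.230; u2·a0=0.6520·6.645=4.333; a1+a2=3.505 < 4.333 ≤ a1+…+a3=4.465 → R3 fires; D=6 C=7 Y=2
Draw 2: a1=1.332, a2=2.208, a3=0.640, a4=0.400, a5=1.896, a0=6.476; τ=−ln(0.1345)/6.476=0.310 → t=0.540; u2·a0=0.0932·6.476=0.604 ≤ a1=1.332 → R1 fires; D=5 C=8 Y=3
Draw 3: a1=1.665, a2=1.840, a3=0.960, a4=0.600, a5=1.580, a0=6.645; τ=−ln(0.2361)/6.645=0.217 → t=0.758; u2·a0=0.0714·6.645=0.474 ≤ a1=1.665 → R1 fires; D=4 C=9 Y=4
Draw 4: a1=1.776, a2=1.472, a3=1.280, a4=0.800, a5=1.264, a0=6.592; τ=−ln(0.6931)/6.592=0.056 → t=0.813; u2·a0=0.5437·6.592=3.584; a1+a2=3.248 < 3.584 ≤ a1+…+a3=4.528 → R3 fires; D=5 C=11 Y=3
Draw 5: a1=1.665, a2=1.840, a3=0.960, a4=0.600, a5=1.580, a0=6.645; τ=−ln(0.5051)/6.645=0.103 → t=0.916; u2·a0=0.2385·6.645=1.585 ≤ a1=1.665 → R1 fires; D=4 C=12 Y=4
Draw 6: a1=1.776, a2=1.472, a3=1.280, a4=0.800, a5=1.264, a0=6.592; τ=−ln(0.3392)/6.592=0.164 → t=1.080; u2·a0=0.0053·6.592=0.035 ≤ a1=1.776 → R1 fires; D=3 C=13 Y=5
Draw 7: a1=1.665, a2=1.104, a3=1.600, a4=1.000, a5=0.948, a0=6.317; τ=−ln(0.1131)/6.317=0.345 → t=1.425; u2·a0=0.4151·6.317=2.622; a1=1.665 < 2.622 ≤ a1+a2=2.769 → R2 fires; D=2 C=14 Y=7
Draw 8: a1=1.554, a2=0.736, a3=2.240, a4=1.400, a5=0.632, a0=6.562; τ=−ln(0.0887)/6.562=0.369 → t=1.794; u2·a0=0.3790·6.562=2.487; a1+a2=2.290 < 2.487 ≤ a1+…+a3=4.530 → R3 fires; D=3 C=16 Y=6
Draw 9: a1=1.998, a2=1.104, a3=1.920, a4=1.200, a5=0.948, a0=7.170; τ=−ln(0.1937)/7.170=0.229 → t=2.023; u2·a0=0.7755·7.170=5.560; a1+…+a3=5.022 < 5.560 ≤ a1+…+a4=6.222 → R4 fires; D=3 C=18 Y=5
Draw 10: a1=1.665, a2=1.104, a3=1.600, a4=1.000, a5=0.948, a0=6.317; τ=−ln(0.7668)/6.317=0.042 → t=2.065; u2·a0=0.4135·6.317=2.612; a1=1.665 < 2.612 ≤ a1+a2=2.769 → R2 fires; D=2 C=19 Y=7
Draw 11: a1=1.554, a2=0.736, a3=2.240, a4=1.400, a5=0.632, a0=6.562; τ=−ln(0.1820)/6.562=0.260 → t=2.325; u2·a0=0.3656·6.562=2.399; a1+a2=2.290 < 2.399 ≤ a1+…+a3=4.530 → R3 fires; D=3 C=21 Y=6
Draw 12: a1=1.998, a2=1.104, a3=1.920, a4=1.200, a5=0.948, a0=7.170; τ=−ln(0.5904)/7.170=0.073 → t=2.398; u2·a0=0.2143·7.170=1.537 ≤ a1=1.998 → R1 fires; D=2 C=22 Y=7
Draw 13: a1=1.554, a2=0.736, a3=2.240, a4=1.400, a5=0.632, a0=6.562; τ=−ln(0.4904)/6.562=0.109 → t=2.507 > T=2.49: stop.
At T=2.49: D=2 C=22 Y=7; the largest is C.

Dominant species at T: C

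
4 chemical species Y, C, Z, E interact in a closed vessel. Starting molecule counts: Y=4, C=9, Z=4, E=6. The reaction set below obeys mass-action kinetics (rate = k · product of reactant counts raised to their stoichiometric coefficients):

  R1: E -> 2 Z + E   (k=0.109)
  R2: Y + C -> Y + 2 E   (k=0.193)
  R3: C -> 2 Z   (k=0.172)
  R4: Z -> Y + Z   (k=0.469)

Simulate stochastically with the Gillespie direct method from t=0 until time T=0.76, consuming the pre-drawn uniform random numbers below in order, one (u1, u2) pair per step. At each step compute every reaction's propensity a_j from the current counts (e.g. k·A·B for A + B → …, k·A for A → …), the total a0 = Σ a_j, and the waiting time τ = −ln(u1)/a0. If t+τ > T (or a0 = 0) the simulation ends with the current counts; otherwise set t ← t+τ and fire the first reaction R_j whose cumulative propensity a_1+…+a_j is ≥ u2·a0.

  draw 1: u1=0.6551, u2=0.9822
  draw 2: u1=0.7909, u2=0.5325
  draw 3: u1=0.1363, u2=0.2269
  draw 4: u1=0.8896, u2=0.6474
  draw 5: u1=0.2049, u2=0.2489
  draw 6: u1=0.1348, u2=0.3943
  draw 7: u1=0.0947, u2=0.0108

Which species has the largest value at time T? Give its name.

Dominant species at T: E

t=0.000: Y=4 C=9 Z=4 E=6
Draw 1: a1=0.654, a2=6.948, a3=1.548, a4=1.876, a0=11.026; τ=−ln(0.6551)/11.026=0.038 → t=0.038; u2·a0=0.9822·11.026=10.830; a1+…+a3=9.150 < 10.830 ≤ a1+…+a4=11.026 → R4 fires; Y=5 C=9 Z=4 E=6
Draw 2: a1=0.654, a2=8.685, a3=1.548, a4=1.876, a0=12.763; τ=−ln(0.7909)/12.763=0.018 → t=0.057; u2·a0=0.5325·12.763=6.796; a1=0.654 < 6.796 ≤ a1+a2=9.339 → R2 fires; Y=5 C=8 Z=4 E=8
Draw 3: a1=0.872, a2=7.720, a3=1.376, a4=1.876, a0=11.844; τ=−ln(0.1363)/11.844=0.168 → t=0.225; u2·a0=0.2269·11.844=2.687; a1=0.872 < 2.687 ≤ a1+a2=8.592 → R2 fires; Y=5 C=7 Z=4 E=10
Draw 4: a1=1.090, a2=6.755, a3=1.204, a4=1.876, a0=10.925; τ=−ln(0.8896)/10.925=0.011 → t=0.236; u2·a0=0.6474·10.925=7.073; a1=1.090 < 7.073 ≤ a1+a2=7.845 → R2 fires; Y=5 C=6 Z=4 E=12
Draw 5: a1=1.308, a2=5.790, a3=1.032, a4=1.876, a0=10.006; τ=−ln(0.2049)/10.006=0.158 → t=0.394; u2·a0=0.2489·10.006=2.490; a1=1.308 < 2.490 ≤ a1+a2=7.098 → R2 fires; Y=5 C=5 Z=4 E=14
Draw 6: a1=1.526, a2=4.825, a3=0.860, a4=1.876, a0=9.087; τ=−ln(0.1348)/9.087=0.221 → t=0.615; u2·a0=0.3943·9.087=3.583; a1=1.526 < 3.583 ≤ a1+a2=6.351 → R2 fires; Y=5 C=4 Z=4 E=16
Draw 7: a1=1.744, a2=3.860, a3=0.688, a4=1.876, a0=8.168; τ=−ln(0.0947)/8.168=0.289 → t=0.903 > T=0.76: stop.
At T=0.76: Y=5 C=4 Z=4 E=16; the largest is E.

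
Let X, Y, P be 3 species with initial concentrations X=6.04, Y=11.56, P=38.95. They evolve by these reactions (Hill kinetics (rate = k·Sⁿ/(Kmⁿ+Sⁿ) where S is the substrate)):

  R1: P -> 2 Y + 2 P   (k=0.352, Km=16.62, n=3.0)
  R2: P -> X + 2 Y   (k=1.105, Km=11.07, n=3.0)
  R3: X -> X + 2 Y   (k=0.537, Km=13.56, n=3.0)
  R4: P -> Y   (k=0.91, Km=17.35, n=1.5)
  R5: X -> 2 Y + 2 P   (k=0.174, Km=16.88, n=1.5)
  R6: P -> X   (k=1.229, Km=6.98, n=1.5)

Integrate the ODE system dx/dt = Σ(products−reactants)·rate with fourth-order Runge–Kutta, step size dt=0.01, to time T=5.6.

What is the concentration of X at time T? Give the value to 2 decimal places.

X at T = 17.84

RK4 with dt=0.01: 560 steps to T=5.6. Trajectory (selected grid times):
t=0.00: X=6.04 Y=11.56 P=38.95
t=0.62: X=7.39 Y=13.85 P=37.39
t=1.24: X=8.74 Y=16.18 P=35.85
t=1.87: X=10.09 Y=18.59 P=34.30
t=2.49: X=11.41 Y=21.00 P=32.80
t=3.11: X=12.72 Y=23.46 P=31.32
t=3.73: X=14.02 Y=25.96 P=29.86
t=4.36: X=15.32 Y=28.52 P=28.40
t=4.98: X=16.59 Y=31.06 P=26.98
t=5.60: X=17.84 Y=33.61 P=25.59
Read off X at T=5.6: 17.84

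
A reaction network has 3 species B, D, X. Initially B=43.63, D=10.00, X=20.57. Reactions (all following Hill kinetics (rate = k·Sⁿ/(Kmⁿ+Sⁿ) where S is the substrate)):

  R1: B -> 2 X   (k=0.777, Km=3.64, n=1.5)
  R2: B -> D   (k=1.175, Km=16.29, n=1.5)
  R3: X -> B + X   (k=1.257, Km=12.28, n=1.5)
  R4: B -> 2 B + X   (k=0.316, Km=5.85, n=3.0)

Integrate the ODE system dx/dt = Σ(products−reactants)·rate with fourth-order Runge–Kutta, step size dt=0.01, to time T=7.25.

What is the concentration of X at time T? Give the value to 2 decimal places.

X at T = 33.84

RK4 with dt=0.01: 725 steps to T=7.25. Trajectory (selected grid times):
t=0.00: B=43.63 D=10.00 X=20.57
t=0.81: B=43.21 D=10.77 X=22.05
t=1.61: B=42.81 D=11.54 X=23.52
t=2.42: B=42.43 D=12.31 X=25.00
t=3.22: B=42.07 D=13.06 X=26.47
t=4.03: B=41.73 D=13.83 X=27.95
t=4.83: B=41.41 D=14.59 X=29.41
t=5.64: B=41.09 D=15.35 X=30.90
t=6.44: B=40.80 D=16.10 X=32.36
t=7.25: B=40.51 D=16.86 X=33.84
Read off X at T=7.25: 33.84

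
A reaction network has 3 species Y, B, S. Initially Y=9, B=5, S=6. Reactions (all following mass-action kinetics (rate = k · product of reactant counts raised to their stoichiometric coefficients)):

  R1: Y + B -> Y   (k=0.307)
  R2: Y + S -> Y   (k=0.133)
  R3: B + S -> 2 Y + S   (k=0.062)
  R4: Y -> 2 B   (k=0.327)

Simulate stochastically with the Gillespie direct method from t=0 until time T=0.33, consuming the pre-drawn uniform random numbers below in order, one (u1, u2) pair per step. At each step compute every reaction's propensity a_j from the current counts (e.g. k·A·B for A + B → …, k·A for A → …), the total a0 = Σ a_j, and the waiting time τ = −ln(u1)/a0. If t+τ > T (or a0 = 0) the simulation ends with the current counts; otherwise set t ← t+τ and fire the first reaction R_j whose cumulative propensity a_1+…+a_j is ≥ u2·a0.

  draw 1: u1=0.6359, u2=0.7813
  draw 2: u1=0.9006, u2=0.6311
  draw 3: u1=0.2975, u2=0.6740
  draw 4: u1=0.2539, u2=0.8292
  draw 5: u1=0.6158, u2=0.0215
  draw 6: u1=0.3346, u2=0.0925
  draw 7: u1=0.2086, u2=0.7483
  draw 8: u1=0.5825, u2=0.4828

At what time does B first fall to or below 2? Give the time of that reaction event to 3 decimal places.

Threshold first reached at t = 0.220

t=0.000: Y=9 B=5 S=6
Draw 1: a1=13.815, a2=7.182, a3=1.860, a4=2.943, a0=25.800; τ=−ln(0.6359)/25.800=0.018 → t=0.018; u2·a0=0.7813·25.800=20.158; a1=13.815 < 20.158 ≤ a1+a2=20.997 → R2 fires; Y=9 B=5 S=5
Draw 2: a1=13.815, a2=5.985, a3=1.550, a4=2.943, a0=24.293; τ=−ln(0.9006)/24.293=0.004 → t=0.022; u2·a0=0.6311·24.293=15.331; a1=13.815 < 15.331 ≤ a1+a2=19.800 → R2 fires; Y=9 B=5 S=4
Draw 3: a1=13.815, a2=4.788, a3=1.240, a4=2.943, a0=22.786; τ=−ln(0.2975)/22.786=0.053 → t=0.075; u2·a0=0.6740·22.786=15.358; a1=13.815 < 15.358 ≤ a1+a2=18.603 → R2 fires; Y=9 B=5 S=3
Draw 4: a1=13.815, a2=3.591, a3=0.930, a4=2.943, a0=21.279; τ=−ln(0.2539)/21.279=0.064 → t=0.139; u2·a0=0.8292·21.279=17.645; a1+a2=17.406 < 17.645 ≤ a1+…+a3=18.336 → R3 fires; Y=11 B=4 S=3
Draw 5: a1=13.508, a2=4.389, a3=0.744, a4=3.597, a0=22.238; τ=−ln(0.6158)/22.238=0.022 → t=0.161; u2·a0=0.0215·22.238=0.478 ≤ a1=13.508 → R1 fires; Y=11 B=3 S=3
Draw 6: a1=10.131, a2=4.389, a3=0.558, a4=3.597, a0=18.675; τ=−ln(0.3346)/18.675=0.059 → t=0.220; u2·a0=0.0925·18.675=1.727 ≤ a1=10.131 → R1 fires; Y=11 B=2 S=3
Draw 7: a1=6.754, a2=4.389, a3=0.372, a4=3.597, a0=15.112; τ=−ln(0.2086)/15.112=0.104 → t=0.324; u2·a0=0.7483·15.112=11.308; a1+a2=11.143 < 11.308 ≤ a1+…+a3=11.515 → R3 fires; Y=13 B=1 S=3
Draw 8: a1=3.991, a2=5.187, a3=0.186, a4=4.251, a0=13.615; τ=−ln(0.5825)/13.615=0.040 → t=0.363 > T=0.33: stop.
B first becomes ≤ 2 when it reaches 2 at the event at t=0.220.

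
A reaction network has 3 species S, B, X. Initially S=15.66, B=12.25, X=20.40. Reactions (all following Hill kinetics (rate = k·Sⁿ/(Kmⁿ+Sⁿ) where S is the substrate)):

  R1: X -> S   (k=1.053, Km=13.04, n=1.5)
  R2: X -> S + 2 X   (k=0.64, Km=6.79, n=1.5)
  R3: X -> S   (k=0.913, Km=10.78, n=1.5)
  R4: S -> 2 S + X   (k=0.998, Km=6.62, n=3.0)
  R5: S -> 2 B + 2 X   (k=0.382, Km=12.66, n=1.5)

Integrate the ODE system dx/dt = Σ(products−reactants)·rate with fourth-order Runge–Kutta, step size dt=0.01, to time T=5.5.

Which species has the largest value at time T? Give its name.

Dominant species at T: S

RK4 with dt=0.01: 550 steps to T=5.5. Trajectory (selected grid times):
t=0.00: S=15.66 B=12.25 X=20.40
t=0.61: S=17.25 B=12.53 X=20.75
t=1.22: S=18.85 B=12.82 X=21.11
t=1.83: S=20.46 B=13.13 X=21.49
t=2.44: S=22.07 B=13.45 X=21.89
t=3.06: S=23.72 B=13.78 X=22.29
t=3.67: S=25.34 B=14.12 X=22.70
t=4.28: S=26.98 B=14.47 X=23.11
t=4.89: S=28.61 B=14.83 X=23.53
t=5.50: S=30.25 B=15.19 X=23.95
At T=5.5: S=30.25 B=15.19 X=23.95; the largest is S.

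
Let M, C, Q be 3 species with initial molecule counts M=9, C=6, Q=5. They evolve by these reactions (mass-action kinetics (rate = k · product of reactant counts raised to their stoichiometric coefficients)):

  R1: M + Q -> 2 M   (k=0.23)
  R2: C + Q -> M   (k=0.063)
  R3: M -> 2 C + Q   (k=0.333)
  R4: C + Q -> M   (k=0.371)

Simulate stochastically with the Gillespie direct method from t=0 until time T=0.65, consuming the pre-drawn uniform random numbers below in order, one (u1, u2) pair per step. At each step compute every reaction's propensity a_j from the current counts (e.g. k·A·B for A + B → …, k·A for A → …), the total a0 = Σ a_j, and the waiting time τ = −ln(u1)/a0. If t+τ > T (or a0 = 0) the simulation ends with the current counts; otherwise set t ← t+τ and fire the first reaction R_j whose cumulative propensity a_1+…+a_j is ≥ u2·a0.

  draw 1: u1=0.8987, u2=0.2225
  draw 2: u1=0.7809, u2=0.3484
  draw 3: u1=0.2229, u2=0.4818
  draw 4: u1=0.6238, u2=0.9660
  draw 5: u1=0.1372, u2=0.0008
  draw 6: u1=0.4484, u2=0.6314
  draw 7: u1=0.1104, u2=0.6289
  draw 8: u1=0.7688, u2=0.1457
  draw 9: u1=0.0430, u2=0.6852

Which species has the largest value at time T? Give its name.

Dominant species at T: M

t=0.000: M=9 C=6 Q=5
Draw 1: a1=10.350, a2=1.890, a3=2.997, a4=11.130, a0=26.367; τ=−ln(0.8987)/26.367=0.004 → t=0.004; u2·a0=0.2225·26.367=5.867 ≤ a1=10.350 → R1 fires; M=10 C=6 Q=4
Draw 2: a1=9.200, a2=1.512, a3=3.330, a4=8.904, a0=22.946; τ=−ln(0.7809)/22.946=0.011 → t=0.015; u2·a0=0.3484·22.946=7.994 ≤ a1=9.200 → R1 fires; M=11 C=6 Q=3
Draw 3: a1=7.590, a2=1.134, a3=3.663, a4=6.678, a0=19.065; τ=−ln(0.2229)/19.065=0.079 → t=0.094; u2·a0=0.4818·19.065=9.186; a1+a2=8.724 < 9.186 ≤ a1+…+a3=12.387 → R3 fires; M=10 C=8 Q=4
Draw 4: a1=9.200, a2=2.016, a3=3.330, a4=11.872, a0=26.418; τ=−ln(0.6238)/26.418=0.018 → t=0.111; u2·a0=0.9660·26.418=25.520; a1+…+a3=14.546 < 25.520 ≤ a1+…+a4=26.418 → R4 fires; M=11 C=7 Q=3
Draw 5: a1=7.590, a2=1.323, a3=3.663, a4=7.791, a0=20.367; τ=−ln(0.1372)/20.367=0.098 → t=0.209; u2·a0=0.0008·20.367=0.016 ≤ a1=7.590 → R1 fires; M=12 C=7 Q=2
Draw 6: a1=5.520, a2=0.882, a3=3.996, a4=5.194, a0=15.592; τ=−ln(0.4484)/15.592=0.051 → t=0.260; u2·a0=0.6314·15.592=9.845; a1+a2=6.402 < 9.845 ≤ a1+…+a3=10.398 → R3 fires; M=11 C=9 Q=3
Draw 7: a1=7.590, a2=1.701, a3=3.663, a4=10.017, a0=22.971; τ=−ln(0.1104)/22.971=0.096 → t=0.356; u2·a0=0.6289·22.971=14.446; a1+…+a3=12.954 < 14.446 ≤ a1+…+a4=22.971 → R4 fires; M=12 C=8 Q=2
Draw 8: a1=5.520, a2=1.008, a3=3.996, a4=5.936, a0=16.460; τ=−ln(0.7688)/16.460=0.016 → t=0.372; u2·a0=0.1457·16.460=2.398 ≤ a1=5.520 → R1 fires; M=13 C=8 Q=1
Draw 9: a1=2.990, a2=0.504, a3=4.329, a4=2.968, a0=10.791; τ=−ln(0.0430)/10.791=0.292 → t=0.664 > T=0.65: stop.
At T=0.65: M=13 C=8 Q=1; the largest is M.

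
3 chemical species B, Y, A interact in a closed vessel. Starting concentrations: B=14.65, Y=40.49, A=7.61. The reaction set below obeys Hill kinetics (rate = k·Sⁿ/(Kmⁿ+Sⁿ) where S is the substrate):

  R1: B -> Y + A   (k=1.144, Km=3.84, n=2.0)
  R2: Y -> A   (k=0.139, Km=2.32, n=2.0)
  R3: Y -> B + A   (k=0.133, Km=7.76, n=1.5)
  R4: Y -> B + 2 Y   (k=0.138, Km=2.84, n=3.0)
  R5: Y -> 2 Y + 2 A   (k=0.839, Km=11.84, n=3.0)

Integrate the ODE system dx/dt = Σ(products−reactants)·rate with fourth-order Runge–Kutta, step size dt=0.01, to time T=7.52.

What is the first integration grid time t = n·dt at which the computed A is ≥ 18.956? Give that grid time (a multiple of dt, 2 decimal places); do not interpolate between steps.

RK4 with dt=0.01: 752 steps to T=7.52. Trajectory (selected grid times):
t=0.00: B=14.65 Y=40.49 A=7.61
t=0.84: B=13.97 Y=41.97 A=10.10
t=1.67: B=13.31 Y=43.43 A=12.56
t=2.51: B=12.65 Y=44.90 A=15.05
t=3.34: B=12.00 Y=46.35 A=17.50
t=3.83: B=11.62 Y=47.20 A=18.95
t=3.84: B=11.61 Y=47.21 A=18.98
t=4.18: B=11.35 Y=47.80 A=19.98
t=5.01: B=10.72 Y=49.23 A=22.42
t=5.85: B=10.10 Y=50.67 A=24.88
t=6.68: B=9.49 Y=52.07 A=27.29
t=7.52: B=8.90 Y=53.48 A=29.73
A(3.83)=18.948 < 18.956 but A(3.84)=18.978 ≥ 18.956, so the first grid time is t=3.84.

Threshold first reached at t = 3.84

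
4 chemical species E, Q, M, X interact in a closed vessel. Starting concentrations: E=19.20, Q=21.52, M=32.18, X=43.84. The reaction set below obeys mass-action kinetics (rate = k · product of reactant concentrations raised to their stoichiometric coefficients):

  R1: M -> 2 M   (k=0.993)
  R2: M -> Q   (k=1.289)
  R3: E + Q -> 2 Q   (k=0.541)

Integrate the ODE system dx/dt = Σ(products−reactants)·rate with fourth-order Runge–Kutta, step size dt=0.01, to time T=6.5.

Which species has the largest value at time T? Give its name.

RK4 with dt=0.01: 650 steps to T=6.5. Trajectory (selected grid times):
t=0.00: E=19.20 Q=21.52 M=32.18 X=43.84
t=0.72: E=0.00 Q=67.62 M=26.00 X=43.84
t=1.44: E=0.00 Q=89.35 M=21.01 X=43.84
t=2.17: E=0.00 Q=107.13 M=16.93 X=43.84
t=2.89: E=0.00 Q=121.28 M=13.68 X=43.84
t=3.61: E=0.00 Q=132.72 M=11.05 X=43.84
t=4.33: E=0.00 Q=141.96 M=8.93 X=43.84
t=5.06: E=0.00 Q=149.52 M=7.20 X=43.84
t=5.78: E=0.00 Q=155.53 M=5.82 X=43.84
t=6.50: E=0.00 Q=160.39 M=4.70 X=43.84
At T=6.5: E=0.00 Q=160.39 M=4.70 X=43.84; the largest is Q.

Dominant species at T: Q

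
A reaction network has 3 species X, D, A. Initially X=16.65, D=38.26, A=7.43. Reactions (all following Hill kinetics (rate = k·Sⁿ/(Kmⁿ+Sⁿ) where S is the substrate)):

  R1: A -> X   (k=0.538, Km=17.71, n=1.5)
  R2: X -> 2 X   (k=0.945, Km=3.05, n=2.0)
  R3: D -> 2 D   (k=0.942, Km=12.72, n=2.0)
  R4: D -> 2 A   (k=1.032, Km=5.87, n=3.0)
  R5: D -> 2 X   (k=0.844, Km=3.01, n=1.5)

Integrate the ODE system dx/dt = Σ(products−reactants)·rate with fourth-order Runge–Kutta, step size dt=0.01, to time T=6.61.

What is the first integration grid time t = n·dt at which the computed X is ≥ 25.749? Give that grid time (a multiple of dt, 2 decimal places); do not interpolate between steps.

Threshold first reached at t = 3.32

RK4 with dt=0.01: 661 steps to T=6.61. Trajectory (selected grid times):
t=0.00: X=16.65 D=38.26 A=7.43
t=0.73: X=18.62 D=37.52 A=8.84
t=1.47: X=20.63 D=36.78 A=10.25
t=2.20: X=22.64 D=36.04 A=11.62
t=2.94: X=24.70 D=35.29 A=12.99
t=3.31: X=25.73 D=34.91 A=13.67
t=3.32: X=25.76 D=34.90 A=13.69
t=3.67: X=26.74 D=34.54 A=14.33
t=4.41: X=28.82 D=33.79 A=15.68
t=5.14: X=30.89 D=33.04 A=16.99
t=5.88: X=32.99 D=32.28 A=18.31
t=6.61: X=35.08 D=31.52 A=19.60
X(3.31)=25.729 < 25.749 but X(3.32)=25.757 ≥ 25.749, so the first grid time is t=3.32.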